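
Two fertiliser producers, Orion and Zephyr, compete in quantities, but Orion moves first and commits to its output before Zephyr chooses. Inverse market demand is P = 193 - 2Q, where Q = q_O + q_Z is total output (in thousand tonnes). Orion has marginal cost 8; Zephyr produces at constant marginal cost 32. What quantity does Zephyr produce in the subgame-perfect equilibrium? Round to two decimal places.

14.13

Solve by backward induction. Given q_O, the follower Zephyr maximises π_Z = (193 - 2q_O - 2q_Z)q_Z - 32q_Z.
∂π_Z/∂q_Z = 161 - 2q_O - 4q_Z = 0 gives the reaction function q_Z = (161 - 2q_O)/4.
The leader anticipates this reaction. Substituting into P = 193 - 2Q gives P = 225/2 - q_O, so π_O = (225/2 - q_O)q_O - 8q_O.
Leader FOC: 209/2 - 2q_O = 0, so q_O = 209/4.
Then q_Z = (161 - 2·(209/4))/4 = 113/8.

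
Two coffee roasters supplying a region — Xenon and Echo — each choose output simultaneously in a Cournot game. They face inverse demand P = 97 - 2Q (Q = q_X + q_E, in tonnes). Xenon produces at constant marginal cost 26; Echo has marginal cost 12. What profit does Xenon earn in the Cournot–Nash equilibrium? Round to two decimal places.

180.50

Xenon's profit: π_X = (97 - 2Q)q_X - (26q_X). Setting ∂π_X/∂q_X = 0: 71 - 4q_X - 2(q_E) = 0.
Echo's first-order condition: 85 - 4q_E - 2(q_X) = 0.
Best responses: q_X = (71 - 2q_E)/4, q_E = (85 - 2q_X)/4.
Solving the pair: q_X = 19/2, q_E = 33/2.
Price P = 97 - 2·26 = 45.
Xenon's profit: (45 - 26)·(19/2) = 361/2.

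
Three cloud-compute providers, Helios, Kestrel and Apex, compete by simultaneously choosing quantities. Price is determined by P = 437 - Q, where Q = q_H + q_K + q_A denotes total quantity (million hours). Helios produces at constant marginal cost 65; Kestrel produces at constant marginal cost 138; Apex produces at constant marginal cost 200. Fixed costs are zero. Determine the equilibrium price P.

Helios's profit: π_H = (437 - Q)q_H - (65q_H). Setting ∂π_H/∂q_H = 0: 372 - 2q_H - (q_K + q_A) = 0.
Kestrel's profit: π_K = (437 - Q)q_K - (138q_K). Setting ∂π_K/∂q_K = 0: 299 - 2q_K - (q_H + q_A) = 0.
Apex's profit: π_A = (437 - Q)q_A - (200q_A). Setting ∂π_A/∂q_A = 0: 237 - 2q_A - (q_H + q_K) = 0.
Adding the 3 first-order conditions: 908 − 4Q = 0, so Q = 227.
Back-substituting: q_H = (372 − 227) = 145, q_K = (299 − 227) = 72, q_A = (237 − 227) = 10.
Total output Q = 227, so price P = 437 - 227 = 210.

210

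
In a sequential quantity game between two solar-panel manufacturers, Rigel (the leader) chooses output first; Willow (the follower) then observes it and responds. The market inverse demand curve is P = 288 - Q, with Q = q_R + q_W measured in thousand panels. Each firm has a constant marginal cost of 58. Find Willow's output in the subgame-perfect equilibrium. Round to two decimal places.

57.50

Solve by backward induction. Given q_R, the follower Willow maximises π_W = (288 - q_R - q_W)q_W - 58q_W.
Setting the follower's marginal profit to zero, 230 - q_R - 2q_W = 0, i.e. q_W = (230 - q_R)/2.
Rigel substitutes q_W(q_R) into its own profit: π_R = q_R(288 - q_R - (230 - q_R)/2) - 58q_R = (173 - (1/2)q_R)q_R - 58q_R.
Leader FOC: 115 - q_R = 0, so q_R = 115.
Then q_W = (230 - 115)/2 = 115/2.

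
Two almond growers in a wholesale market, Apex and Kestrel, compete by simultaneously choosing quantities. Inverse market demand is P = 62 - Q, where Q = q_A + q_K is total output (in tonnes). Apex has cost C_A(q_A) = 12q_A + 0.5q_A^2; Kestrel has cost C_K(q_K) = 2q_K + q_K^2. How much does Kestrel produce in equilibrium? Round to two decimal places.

11.82

Apex's profit: π_A = (62 - Q)q_A - (12q_A + (1/2)q_A²). Setting ∂π_A/∂q_A = 0: 50 - 3q_A - (q_K) = 0.
Kestrel's first-order condition: 60 - 4q_K - (q_A) = 0.
Rearranging gives the reaction functions q_A = (50 - q_K)/3 and q_K = (60 - q_A)/4.
Solving the pair: q_A = 140/11, q_K = 130/11.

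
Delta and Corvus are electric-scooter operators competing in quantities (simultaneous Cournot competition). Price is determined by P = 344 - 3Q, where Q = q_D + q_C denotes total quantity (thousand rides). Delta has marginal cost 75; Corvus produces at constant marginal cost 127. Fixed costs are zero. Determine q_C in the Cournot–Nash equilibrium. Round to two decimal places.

Delta's profit: π_D = (344 - 3Q)q_D - (75q_D). Setting ∂π_D/∂q_D = 0: 269 - 6q_D - 3(q_C) = 0.
Corvus's profit: π_C = (344 - 3Q)q_C - (127q_C). Setting ∂π_C/∂q_C = 0: 217 - 6q_C - 3(q_D) = 0.
Best responses: q_D = (269 - 3q_C)/6, q_C = (217 - 3q_D)/6.
Substituting one into the other gives q_D = 107/3 and q_C = 55/3.

18.33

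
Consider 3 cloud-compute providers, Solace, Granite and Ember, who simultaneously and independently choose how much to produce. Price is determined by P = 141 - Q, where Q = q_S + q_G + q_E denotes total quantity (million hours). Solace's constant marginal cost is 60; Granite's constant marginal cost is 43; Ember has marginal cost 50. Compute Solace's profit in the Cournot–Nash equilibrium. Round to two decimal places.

Solace's profit: π_S = (141 - Q)q_S - (60q_S). Setting ∂π_S/∂q_S = 0: 81 - 2q_S - (q_G + q_E) = 0.
Granite's first-order condition: 98 - 2q_G - (q_S + q_E) = 0.
Ember's first-order condition: 91 - 2q_E - (q_S + q_G) = 0.
Summing all 3 equations gives 270 − 4Q = 0, hence Q = 135/2.
Back-substituting: q_S = (81 − 135/2) = 27/2, q_G = (98 − 135/2) = 61/2, q_E = (91 − 135/2) = 47/2.
Price P = 141 - 135/2 = 147/2.
Solace's profit: (147/2 - 60)·(27/2) = 729/4.

182.25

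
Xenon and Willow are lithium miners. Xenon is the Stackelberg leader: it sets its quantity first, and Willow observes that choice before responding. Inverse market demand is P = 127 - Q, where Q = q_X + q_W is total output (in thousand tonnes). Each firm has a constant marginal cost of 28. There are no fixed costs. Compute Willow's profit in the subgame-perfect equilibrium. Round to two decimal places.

612.56

The follower Willow best-responds to any q_X: π_W = (127 - Q)q_W - 28q_W.
∂π_W/∂q_W = 99 - q_X - 2q_W = 0 gives the reaction function q_W = (99 - q_X)/2.
Xenon substitutes q_W(q_X) into its own profit: π_X = q_X(127 - q_X - (99 - q_X)/2) - 28q_X = (155/2 - (1/2)q_X)q_X - 28q_X.
Maximising: ∂π_X/∂q_X = 99/2 - q_X = 0, giving q_X = 99/2.
Then q_W = (99 - 99/2)/2 = 99/4.
Price P = 127 - 297/4 = 211/4.
Willow's profit: (211/4 - 28)·(99/4) = 612.5625.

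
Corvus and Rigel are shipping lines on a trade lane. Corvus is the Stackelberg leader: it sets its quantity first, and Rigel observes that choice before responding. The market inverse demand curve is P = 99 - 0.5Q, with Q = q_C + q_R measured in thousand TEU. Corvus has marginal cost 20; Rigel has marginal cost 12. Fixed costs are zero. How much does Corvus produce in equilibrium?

The follower Rigel best-responds to any q_C: π_R = (99 - 0.5Q)q_R - 12q_R.
Follower FOC: 87 - (1/2)q_C - q_R = 0, so q_R(q_C) = (87 - (1/2)q_C).
The leader anticipates this reaction. Substituting into P = 99 - 0.5Q gives P = 111/2 - (1/4)q_C, so π_C = (111/2 - (1/4)q_C)q_C - 20q_C.
Leader FOC: 71/2 - (1/2)q_C = 0, so q_C = 71.
Then q_R = (87 - (1/2)·71) = 103/2.

71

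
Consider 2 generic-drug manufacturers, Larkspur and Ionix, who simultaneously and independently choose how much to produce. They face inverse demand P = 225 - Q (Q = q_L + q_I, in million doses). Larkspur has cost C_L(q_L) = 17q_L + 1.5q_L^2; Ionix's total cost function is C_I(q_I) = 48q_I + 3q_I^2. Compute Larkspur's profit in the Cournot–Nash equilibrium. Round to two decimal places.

3634.40

Larkspur's profit: π_L = (225 - Q)q_L - (17q_L + (3/2)q_L²). Setting ∂π_L/∂q_L = 0: 208 - 5q_L - (q_I) = 0.
Ionix's profit: π_I = (225 - Q)q_I - (48q_I + 3q_I²). Setting ∂π_I/∂q_I = 0: 177 - 8q_I - (q_L) = 0.
So q_L = (208 - q_I)/5 and q_I = (177 - q_L)/8.
Substituting one into the other gives q_L = 1487/39 and q_I = 677/39.
Price P = 225 - 55.4872 = 169.5128.
Larkspur's profit: 169.5128·(1487/39) - 17·(1487/39) - (3/2)(1487/39)² = 3634.4001.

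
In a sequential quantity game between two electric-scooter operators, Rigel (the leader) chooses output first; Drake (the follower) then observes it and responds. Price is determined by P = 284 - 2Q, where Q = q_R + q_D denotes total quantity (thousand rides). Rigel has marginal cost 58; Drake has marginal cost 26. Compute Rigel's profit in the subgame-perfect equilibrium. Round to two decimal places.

Solve by backward induction. Given q_R, the follower Drake maximises π_D = (284 - 2q_R - 2q_D)q_D - 26q_D.
Follower FOC: 258 - 2q_R - 4q_D = 0, so q_D(q_R) = (258 - 2q_R)/4.
The leader anticipates this reaction. Substituting into P = 284 - 2Q gives P = 155 - q_R, so π_R = (155 - q_R)q_R - 58q_R.
The leader's first-order condition 97 - 2q_R = 0 yields q_R = 97/2.
Then q_D = (258 - 2·(97/2))/4 = 161/4.
Price P = 284 - 2·(355/4) = 213/2.
Rigel's profit: (213/2 - 58)·(97/2) = 2352.2500.

2352.25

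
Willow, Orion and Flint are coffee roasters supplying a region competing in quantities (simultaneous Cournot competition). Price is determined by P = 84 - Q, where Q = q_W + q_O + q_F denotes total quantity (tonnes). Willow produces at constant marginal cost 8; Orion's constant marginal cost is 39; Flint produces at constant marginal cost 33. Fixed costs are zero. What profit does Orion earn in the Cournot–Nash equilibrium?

Willow's profit: π_W = (84 - Q)q_W - (8q_W). Setting ∂π_W/∂q_W = 0: 76 - 2q_W - (q_O + q_F) = 0.
Orion's profit: π_O = (84 - Q)q_O - (39q_O). Setting ∂π_O/∂q_O = 0: 45 - 2q_O - (q_W + q_F) = 0.
Flint's first-order condition: 51 - 2q_F - (q_W + q_O) = 0.
Adding the 3 first-order conditions: 172 − 4Q = 0, so Q = 43.
Back-substituting: q_W = (76 − 43) = 33, q_O = (45 − 43) = 2, q_F = (51 − 43) = 8.
Price P = 84 - 43 = 41.
Orion's profit: (41 - 39)·2 = 4.

4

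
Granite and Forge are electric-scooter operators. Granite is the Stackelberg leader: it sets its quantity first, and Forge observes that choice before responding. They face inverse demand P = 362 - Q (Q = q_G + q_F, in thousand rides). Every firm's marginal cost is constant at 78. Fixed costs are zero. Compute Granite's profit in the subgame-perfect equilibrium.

The follower Forge best-responds to any q_G: π_F = (362 - Q)q_F - 78q_F.
∂π_F/∂q_F = 284 - q_G - 2q_F = 0 gives the reaction function q_F = (284 - q_G)/2.
Granite substitutes q_F(q_G) into its own profit: π_G = q_G(362 - q_G - (284 - q_G)/2) - 78q_G = (220 - (1/2)q_G)q_G - 78q_G.
The leader's first-order condition 142 - q_G = 0 yields q_G = 142.
Then q_F = (284 - 142)/2 = 71.
Price P = 362 - 213 = 149.
Granite's profit: (149 - 78)·142 = 10082.

10082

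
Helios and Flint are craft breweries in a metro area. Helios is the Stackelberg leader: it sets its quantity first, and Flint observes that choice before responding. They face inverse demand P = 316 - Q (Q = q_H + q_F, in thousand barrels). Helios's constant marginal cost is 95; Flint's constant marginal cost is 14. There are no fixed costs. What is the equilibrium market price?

130

Solve by backward induction. Given q_H, the follower Flint maximises π_F = (316 - q_H - q_F)q_F - 14q_F.
Setting the follower's marginal profit to zero, 302 - q_H - 2q_F = 0, i.e. q_F = (302 - q_H)/2.
The leader anticipates this reaction. Substituting into P = 316 - Q gives P = 165 - (1/2)q_H, so π_H = (165 - (1/2)q_H)q_H - 95q_H.
Leader FOC: 70 - q_H = 0, so q_H = 70.
Then q_F = (302 - 70)/2 = 116.
Total output Q = 186, so price P = 316 - 186 = 130.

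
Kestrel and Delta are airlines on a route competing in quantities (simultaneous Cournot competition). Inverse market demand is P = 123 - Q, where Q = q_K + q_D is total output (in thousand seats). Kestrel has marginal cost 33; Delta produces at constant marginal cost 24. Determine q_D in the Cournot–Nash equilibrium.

36

Kestrel's profit: π_K = (123 - Q)q_K - (33q_K). Setting ∂π_K/∂q_K = 0: 90 - 2q_K - (q_D) = 0.
Delta's first-order condition: 99 - 2q_D - (q_K) = 0.
So q_K = (90 - q_D)/2 and q_D = (99 - q_K)/2.
Solving the pair: q_K = 27, q_D = 36.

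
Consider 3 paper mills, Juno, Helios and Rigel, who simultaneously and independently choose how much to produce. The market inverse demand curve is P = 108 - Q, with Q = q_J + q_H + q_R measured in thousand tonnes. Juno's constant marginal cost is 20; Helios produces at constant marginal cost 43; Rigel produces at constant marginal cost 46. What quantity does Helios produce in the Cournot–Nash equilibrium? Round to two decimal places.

Juno's profit: π_J = (108 - Q)q_J - (20q_J). Setting ∂π_J/∂q_J = 0: 88 - 2q_J - (q_H + q_R) = 0.
Helios's first-order condition: 65 - 2q_H - (q_J + q_R) = 0.
Rigel's first-order condition: 62 - 2q_R - (q_J + q_H) = 0.
Summing all 3 equations gives 215 − 4Q = 0, hence Q = 215/4.
Back-substituting: q_J = (88 − 215/4) = 137/4, q_H = (65 − 215/4) = 45/4, q_R = (62 − 215/4) = 33/4.

11.25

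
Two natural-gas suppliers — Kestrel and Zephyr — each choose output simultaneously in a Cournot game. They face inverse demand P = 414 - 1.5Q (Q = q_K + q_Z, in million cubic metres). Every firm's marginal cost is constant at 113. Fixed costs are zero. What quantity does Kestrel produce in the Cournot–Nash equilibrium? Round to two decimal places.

Each firm earns π_i = (414 - 1.5Q)q_i - 113q_i.
First-order condition (treating rivals' output as given): 301 - 3q_i - (3/2)q_j = 0.
By symmetry each firm produces the same amount; substituting q_j = q_i yields q_i = 301/(9/2) = 602/9.

66.89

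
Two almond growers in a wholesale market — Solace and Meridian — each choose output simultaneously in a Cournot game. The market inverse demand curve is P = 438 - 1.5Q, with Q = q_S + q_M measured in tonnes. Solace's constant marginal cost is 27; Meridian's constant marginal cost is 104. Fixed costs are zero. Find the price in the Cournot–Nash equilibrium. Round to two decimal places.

189.67

Solace's profit: π_S = (438 - 1.5Q)q_S - (27q_S). Setting ∂π_S/∂q_S = 0: 411 - 3q_S - (3/2)(q_M) = 0.
Meridian's profit: π_M = (438 - 1.5Q)q_M - (104q_M). Setting ∂π_M/∂q_M = 0: 334 - 3q_M - (3/2)(q_S) = 0.
Best responses: q_S = (411 - (3/2)q_M)/3, q_M = (334 - (3/2)q_S)/3.
Substituting one into the other gives q_S = 976/9 and q_M = 514/9.
Total output Q = 1490/9, so price P = 438 - (3/2)·(1490/9) = 569/3.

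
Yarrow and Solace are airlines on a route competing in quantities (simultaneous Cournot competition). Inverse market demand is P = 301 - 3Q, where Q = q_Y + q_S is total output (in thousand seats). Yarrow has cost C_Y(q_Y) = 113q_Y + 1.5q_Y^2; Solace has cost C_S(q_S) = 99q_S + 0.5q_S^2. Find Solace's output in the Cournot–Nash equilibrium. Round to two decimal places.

23.22

Yarrow's profit: π_Y = (301 - 3Q)q_Y - (113q_Y + (3/2)q_Y²). Setting ∂π_Y/∂q_Y = 0: 188 - 9q_Y - 3(q_S) = 0.
Solace's profit: π_S = (301 - 3Q)q_S - (99q_S + (1/2)q_S²). Setting ∂π_S/∂q_S = 0: 202 - 7q_S - 3(q_Y) = 0.
Rearranging gives the reaction functions q_Y = (188 - 3q_S)/9 and q_S = (202 - 3q_Y)/7.
Solving the pair: q_Y = 355/27, q_S = 209/9.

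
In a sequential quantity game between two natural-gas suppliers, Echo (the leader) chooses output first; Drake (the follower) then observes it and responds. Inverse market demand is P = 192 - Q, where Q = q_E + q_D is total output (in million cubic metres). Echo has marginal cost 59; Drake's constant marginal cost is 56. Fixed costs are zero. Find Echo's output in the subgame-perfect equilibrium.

65

Solve by backward induction. Given q_E, the follower Drake maximises π_D = (192 - q_E - q_D)q_D - 56q_D.
Follower FOC: 136 - q_E - 2q_D = 0, so q_D(q_E) = (136 - q_E)/2.
The leader anticipates this reaction. Substituting into P = 192 - Q gives P = 124 - (1/2)q_E, so π_E = (124 - (1/2)q_E)q_E - 59q_E.
Leader FOC: 65 - q_E = 0, so q_E = 65.
Then q_D = (136 - 65)/2 = 71/2.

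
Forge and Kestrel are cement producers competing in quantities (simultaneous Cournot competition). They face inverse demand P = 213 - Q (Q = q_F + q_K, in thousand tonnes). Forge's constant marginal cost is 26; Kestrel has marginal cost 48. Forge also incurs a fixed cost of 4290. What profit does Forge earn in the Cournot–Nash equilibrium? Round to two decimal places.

563.44

Forge's profit: π_F = (213 - Q)q_F - (26q_F). Setting ∂π_F/∂q_F = 0: 187 - 2q_F - (q_K) = 0.
Kestrel's first-order condition: 165 - 2q_K - (q_F) = 0.
So q_F = (187 - q_K)/2 and q_K = (165 - q_F)/2.
Solving the pair: q_F = 209/3, q_K = 143/3.
Price P = 213 - 352/3 = 287/3.
Forge's profit: (287/3 - 26)·(209/3) - 4290 = 563.4444.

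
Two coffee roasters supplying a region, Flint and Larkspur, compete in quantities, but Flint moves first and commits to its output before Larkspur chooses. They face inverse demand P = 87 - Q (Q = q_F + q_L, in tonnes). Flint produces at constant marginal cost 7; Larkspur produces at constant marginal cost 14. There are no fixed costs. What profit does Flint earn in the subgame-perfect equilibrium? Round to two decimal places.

Solve by backward induction. Given q_F, the follower Larkspur maximises π_L = (87 - q_F - q_L)q_L - 14q_L.
Follower FOC: 73 - q_F - 2q_L = 0, so q_L(q_F) = (73 - q_F)/2.
Flint substitutes q_L(q_F) into its own profit: π_F = q_F(87 - q_F - (73 - q_F)/2) - 7q_F = (101/2 - (1/2)q_F)q_F - 7q_F.
Maximising: ∂π_F/∂q_F = 87/2 - q_F = 0, giving q_F = 87/2.
Then q_L = (73 - 87/2)/2 = 59/4.
Price P = 87 - 233/4 = 115/4.
Flint's profit: (115/4 - 7)·(87/2) = 946.1250.

946.13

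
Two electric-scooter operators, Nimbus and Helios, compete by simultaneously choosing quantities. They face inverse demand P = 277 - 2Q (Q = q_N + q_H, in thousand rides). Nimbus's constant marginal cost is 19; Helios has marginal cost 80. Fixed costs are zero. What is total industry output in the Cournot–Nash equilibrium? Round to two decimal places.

75.83

Nimbus's profit: π_N = (277 - 2Q)q_N - (19q_N). Setting ∂π_N/∂q_N = 0: 258 - 4q_N - 2(q_H) = 0.
Helios's profit: π_H = (277 - 2Q)q_H - (80q_H). Setting ∂π_H/∂q_H = 0: 197 - 4q_H - 2(q_N) = 0.
So q_N = (258 - 2q_H)/4 and q_H = (197 - 2q_N)/4.
Solving the pair: q_N = 319/6, q_H = 68/3.
Total output Q = 319/6 + 68/3 = 455/6.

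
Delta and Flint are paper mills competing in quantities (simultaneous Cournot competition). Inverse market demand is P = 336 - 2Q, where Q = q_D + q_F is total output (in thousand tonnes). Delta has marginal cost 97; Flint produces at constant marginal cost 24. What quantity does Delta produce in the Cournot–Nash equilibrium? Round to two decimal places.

27.67

Delta's profit: π_D = (336 - 2Q)q_D - (97q_D). Setting ∂π_D/∂q_D = 0: 239 - 4q_D - 2(q_F) = 0.
Flint's profit: π_F = (336 - 2Q)q_F - (24q_F). Setting ∂π_F/∂q_F = 0: 312 - 4q_F - 2(q_D) = 0.
Rearranging gives the reaction functions q_D = (239 - 2q_F)/4 and q_F = (312 - 2q_D)/4.
Substituting one into the other gives q_D = 83/3 and q_F = 385/6.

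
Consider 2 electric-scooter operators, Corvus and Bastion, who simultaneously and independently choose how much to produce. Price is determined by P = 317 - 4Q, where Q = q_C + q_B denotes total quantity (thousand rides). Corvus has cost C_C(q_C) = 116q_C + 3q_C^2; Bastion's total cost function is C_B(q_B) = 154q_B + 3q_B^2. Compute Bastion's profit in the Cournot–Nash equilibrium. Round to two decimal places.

471.96

Corvus's profit: π_C = (317 - 4Q)q_C - (116q_C + 3q_C²). Setting ∂π_C/∂q_C = 0: 201 - 14q_C - 4(q_B) = 0.
Bastion's first-order condition: 163 - 14q_B - 4(q_C) = 0.
So q_C = (201 - 4q_B)/14 and q_B = (163 - 4q_C)/14.
Substituting one into the other gives q_C = 1081/90 and q_B = 739/90.
Price P = 317 - 4·(182/9) = 236.1111.
Bastion's profit: 236.1111·(739/90) - 154·(739/90) - 3(739/90)² = 471.9564.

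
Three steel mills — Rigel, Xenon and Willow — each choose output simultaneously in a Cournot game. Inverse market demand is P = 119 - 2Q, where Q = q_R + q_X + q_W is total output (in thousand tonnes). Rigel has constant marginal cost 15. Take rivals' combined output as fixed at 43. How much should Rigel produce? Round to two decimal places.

4.50

With rivals' combined output fixed at 43, Rigel's profit is π_R = (119 - 2·43 - 2q_R)q_R - (15q_R) = (33 - 2q_R)q_R - (15q_R).
∂π_R/∂q_R = 18 - 4q_R = 0, so q_R = 9/2.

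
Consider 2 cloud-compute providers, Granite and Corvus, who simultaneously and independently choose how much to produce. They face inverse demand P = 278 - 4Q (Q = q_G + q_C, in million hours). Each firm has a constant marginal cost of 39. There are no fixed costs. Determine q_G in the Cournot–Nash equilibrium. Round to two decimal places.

A representative firm's profit is π_i = q_i(278 - 4Q) - 39q_i.
Setting ∂π_i/∂q_i = 0 with rivals' quantities fixed: 239 - 8q_i - 4q_j = 0.
By symmetry each firm produces the same amount; substituting q_j = q_i yields q_i = 239/12.

19.92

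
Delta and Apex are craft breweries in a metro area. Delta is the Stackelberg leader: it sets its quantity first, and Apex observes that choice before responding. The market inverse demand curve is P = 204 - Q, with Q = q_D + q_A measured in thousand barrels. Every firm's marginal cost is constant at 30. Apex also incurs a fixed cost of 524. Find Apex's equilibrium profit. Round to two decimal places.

1368.25

Solve by backward induction. Given q_D, the follower Apex maximises π_A = (204 - q_D - q_A)q_A - 30q_A.
Follower FOC: 174 - q_D - 2q_A = 0, so q_A(q_D) = (174 - q_D)/2.
The leader anticipates this reaction. Substituting into P = 204 - Q gives P = 117 - (1/2)q_D, so π_D = (117 - (1/2)q_D)q_D - 30q_D.
Maximising: ∂π_D/∂q_D = 87 - q_D = 0, giving q_D = 87.
Then q_A = (174 - 87)/2 = 87/2.
Price P = 204 - 261/2 = 147/2.
Apex's profit: (147/2 - 30)·(87/2) - 524 = 1368.2500.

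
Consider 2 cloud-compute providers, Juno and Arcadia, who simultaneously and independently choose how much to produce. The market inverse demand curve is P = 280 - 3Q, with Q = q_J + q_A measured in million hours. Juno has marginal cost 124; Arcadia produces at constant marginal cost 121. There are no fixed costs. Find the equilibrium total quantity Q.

35

Juno's profit: π_J = (280 - 3Q)q_J - (124q_J). Setting ∂π_J/∂q_J = 0: 156 - 6q_J - 3(q_A) = 0.
Arcadia's first-order condition: 159 - 6q_A - 3(q_J) = 0.
Best responses: q_J = (156 - 3q_A)/6, q_A = (159 - 3q_J)/6.
Solving the pair: q_J = 17, q_A = 18.
Total output Q = 17 + 18 = 35.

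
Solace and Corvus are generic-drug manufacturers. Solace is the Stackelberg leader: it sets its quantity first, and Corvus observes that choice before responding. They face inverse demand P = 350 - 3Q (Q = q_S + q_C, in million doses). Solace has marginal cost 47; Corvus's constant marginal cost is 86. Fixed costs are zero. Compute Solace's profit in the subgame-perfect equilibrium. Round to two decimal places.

4873.50

Solve by backward induction. Given q_S, the follower Corvus maximises π_C = (350 - 3q_S - 3q_C)q_C - 86q_C.
Follower FOC: 264 - 3q_S - 6q_C = 0, so q_C(q_S) = (264 - 3q_S)/6.
The leader anticipates this reaction. Substituting into P = 350 - 3Q gives P = 218 - (3/2)q_S, so π_S = (218 - (3/2)q_S)q_S - 47q_S.
The leader's first-order condition 171 - 3q_S = 0 yields q_S = 57.
Then q_C = (264 - 3·57)/6 = 31/2.
Price P = 350 - 3·(145/2) = 265/2.
Solace's profit: (265/2 - 47)·57 = 4873.5000.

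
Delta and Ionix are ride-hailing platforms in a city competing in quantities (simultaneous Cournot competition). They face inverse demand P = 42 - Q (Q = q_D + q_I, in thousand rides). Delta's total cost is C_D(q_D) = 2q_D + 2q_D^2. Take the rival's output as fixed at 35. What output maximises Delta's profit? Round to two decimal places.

With the rival's output fixed at 35, Delta's profit is π_D = (42 - 35 - q_D)q_D - (2q_D + 2q_D²) = (7 - q_D)q_D - (2q_D + 2q_D²).
∂π_D/∂q_D = 5 - 6q_D = 0, so q_D = 5/6.

0.83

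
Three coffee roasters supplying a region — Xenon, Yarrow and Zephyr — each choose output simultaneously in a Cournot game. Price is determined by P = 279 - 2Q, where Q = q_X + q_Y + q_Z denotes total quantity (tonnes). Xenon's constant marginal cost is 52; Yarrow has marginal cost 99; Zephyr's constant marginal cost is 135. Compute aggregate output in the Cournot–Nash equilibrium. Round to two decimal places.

Xenon's profit: π_X = (279 - 2Q)q_X - (52q_X). Setting ∂π_X/∂q_X = 0: 227 - 4q_X - 2(q_Y + q_Z) = 0.
Yarrow's first-order condition: 180 - 4q_Y - 2(q_X + q_Z) = 0.
Zephyr's profit: π_Z = (279 - 2Q)q_Z - (135q_Z). Setting ∂π_Z/∂q_Z = 0: 144 - 4q_Z - 2(q_X + q_Y) = 0.
Summing all 3 equations gives 551 − 8Q = 0, hence Q = 551/8.
Back-substituting: q_X = (227 − 551/4)/2 = 357/8, q_Y = (180 − 551/4)/2 = 169/8, q_Z = (144 − 551/4)/2 = 25/8.
Total output Q = 357/8 + 169/8 + 25/8 = 551/8.

68.88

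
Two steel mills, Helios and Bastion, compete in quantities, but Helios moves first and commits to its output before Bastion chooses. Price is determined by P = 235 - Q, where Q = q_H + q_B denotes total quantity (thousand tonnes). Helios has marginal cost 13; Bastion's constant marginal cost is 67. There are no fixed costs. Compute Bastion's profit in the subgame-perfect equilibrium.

The follower Bastion best-responds to any q_H: π_B = (235 - Q)q_B - 67q_B.
∂π_B/∂q_B = 168 - q_H - 2q_B = 0 gives the reaction function q_B = (168 - q_H)/2.
Helios substitutes q_B(q_H) into its own profit: π_H = q_H(235 - q_H - (168 - q_H)/2) - 13q_H = (151 - (1/2)q_H)q_H - 13q_H.
Leader FOC: 138 - q_H = 0, so q_H = 138.
Then q_B = (168 - 138)/2 = 15.
Price P = 235 - 153 = 82.
Bastion's profit: (82 - 67)·15 = 225.

225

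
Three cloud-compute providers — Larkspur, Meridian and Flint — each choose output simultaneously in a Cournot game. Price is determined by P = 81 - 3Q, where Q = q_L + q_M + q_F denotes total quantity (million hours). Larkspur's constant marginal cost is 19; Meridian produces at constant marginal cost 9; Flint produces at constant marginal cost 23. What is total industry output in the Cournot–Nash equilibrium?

16

Larkspur's profit: π_L = (81 - 3Q)q_L - (19q_L). Setting ∂π_L/∂q_L = 0: 62 - 6q_L - 3(q_M + q_F) = 0.
Meridian's first-order condition: 72 - 6q_M - 3(q_L + q_F) = 0.
Flint's profit: π_F = (81 - 3Q)q_F - (23q_F). Setting ∂π_F/∂q_F = 0: 58 - 6q_F - 3(q_L + q_M) = 0.
Summing all 3 equations gives 192 − 12Q = 0, hence Q = 16.
Back-substituting: q_L = (62 − 48)/3 = 14/3, q_M = (72 − 48)/3 = 8, q_F = (58 − 48)/3 = 10/3.
Total output Q = 14/3 + 8 + 10/3 = 16.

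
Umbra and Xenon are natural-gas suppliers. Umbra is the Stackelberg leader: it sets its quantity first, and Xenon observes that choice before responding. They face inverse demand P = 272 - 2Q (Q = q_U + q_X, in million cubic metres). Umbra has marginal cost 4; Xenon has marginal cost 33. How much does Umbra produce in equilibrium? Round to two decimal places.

The follower Xenon best-responds to any q_U: π_X = (272 - 2Q)q_X - 33q_X.
Follower FOC: 239 - 2q_U - 4q_X = 0, so q_X(q_U) = (239 - 2q_U)/4.
The leader anticipates this reaction. Substituting into P = 272 - 2Q gives P = 305/2 - q_U, so π_U = (305/2 - q_U)q_U - 4q_U.
Leader FOC: 297/2 - 2q_U = 0, so q_U = 297/4.
Then q_X = (239 - 2·(297/4))/4 = 181/8.

74.25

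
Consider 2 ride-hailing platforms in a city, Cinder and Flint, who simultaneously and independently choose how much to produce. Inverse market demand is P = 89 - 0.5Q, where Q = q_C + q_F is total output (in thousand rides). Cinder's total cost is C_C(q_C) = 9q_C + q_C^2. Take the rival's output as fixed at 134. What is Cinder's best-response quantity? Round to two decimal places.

With the rival's output fixed at 134, Cinder's profit is π_C = (89 - (1/2)·134 - (1/2)q_C)q_C - (9q_C + q_C²) = (22 - (1/2)q_C)q_C - (9q_C + q_C²).
∂π_C/∂q_C = 13 - 3q_C = 0, so q_C = 13/3.

4.33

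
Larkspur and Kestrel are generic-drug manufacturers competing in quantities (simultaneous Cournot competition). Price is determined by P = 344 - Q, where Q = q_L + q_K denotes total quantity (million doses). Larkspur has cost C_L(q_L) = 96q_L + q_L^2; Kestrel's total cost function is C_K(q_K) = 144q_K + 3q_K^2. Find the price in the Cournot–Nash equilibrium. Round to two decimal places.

Larkspur's profit: π_L = (344 - Q)q_L - (96q_L + q_L²). Setting ∂π_L/∂q_L = 0: 248 - 4q_L - (q_K) = 0.
Kestrel's first-order condition: 200 - 8q_K - (q_L) = 0.
Rearranging gives the reaction functions q_L = (248 - q_K)/4 and q_K = (200 - q_L)/8.
Solving the pair: q_L = 1784/31, q_K = 552/31.
Total output Q = 75.3548, so price P = 344 - 75.3548 = 268.6452.

268.65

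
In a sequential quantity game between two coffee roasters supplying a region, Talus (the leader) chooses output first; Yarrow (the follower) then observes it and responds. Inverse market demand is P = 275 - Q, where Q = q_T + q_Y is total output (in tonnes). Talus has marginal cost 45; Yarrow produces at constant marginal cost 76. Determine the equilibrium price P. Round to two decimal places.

The follower Yarrow best-responds to any q_T: π_Y = (275 - Q)q_Y - 76q_Y.
Setting the follower's marginal profit to zero, 199 - q_T - 2q_Y = 0, i.e. q_Y = (199 - q_T)/2.
The leader anticipates this reaction. Substituting into P = 275 - Q gives P = 351/2 - (1/2)q_T, so π_T = (351/2 - (1/2)q_T)q_T - 45q_T.
Maximising: ∂π_T/∂q_T = 261/2 - q_T = 0, giving q_T = 261/2.
Then q_Y = (199 - 261/2)/2 = 137/4.
Total output Q = 659/4, so price P = 275 - 659/4 = 441/4.

110.25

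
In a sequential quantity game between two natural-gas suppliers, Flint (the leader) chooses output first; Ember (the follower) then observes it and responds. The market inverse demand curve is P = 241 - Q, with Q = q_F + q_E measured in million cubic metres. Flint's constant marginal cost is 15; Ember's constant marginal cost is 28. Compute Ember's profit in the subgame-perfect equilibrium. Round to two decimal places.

The follower Ember best-responds to any q_F: π_E = (241 - Q)q_E - 28q_E.
∂π_E/∂q_E = 213 - q_F - 2q_E = 0 gives the reaction function q_E = (213 - q_F)/2.
The leader anticipates this reaction. Substituting into P = 241 - Q gives P = 269/2 - (1/2)q_F, so π_F = (269/2 - (1/2)q_F)q_F - 15q_F.
Maximising: ∂π_F/∂q_F = 239/2 - q_F = 0, giving q_F = 239/2.
Then q_E = (213 - 239/2)/2 = 187/4.
Price P = 241 - 665/4 = 299/4.
Ember's profit: (299/4 - 28)·(187/4) = 2185.5625.

2185.56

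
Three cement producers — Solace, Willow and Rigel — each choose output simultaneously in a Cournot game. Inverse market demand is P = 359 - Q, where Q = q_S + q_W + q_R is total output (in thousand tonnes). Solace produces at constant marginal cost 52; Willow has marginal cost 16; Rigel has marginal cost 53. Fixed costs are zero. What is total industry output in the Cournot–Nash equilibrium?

Solace's profit: π_S = (359 - Q)q_S - (52q_S). Setting ∂π_S/∂q_S = 0: 307 - 2q_S - (q_W + q_R) = 0.
Willow's first-order condition: 343 - 2q_W - (q_S + q_R) = 0.
Rigel's profit: π_R = (359 - Q)q_R - (53q_R). Setting ∂π_R/∂q_R = 0: 306 - 2q_R - (q_S + q_W) = 0.
Adding the 3 conditions: 956 − 2Q − 2Q = 0, i.e. Q = 239.
Back-substituting: q_S = (307 − 239) = 68, q_W = (343 − 239) = 104, q_R = (306 − 239) = 67.
Total output Q = 68 + 104 + 67 = 239.

239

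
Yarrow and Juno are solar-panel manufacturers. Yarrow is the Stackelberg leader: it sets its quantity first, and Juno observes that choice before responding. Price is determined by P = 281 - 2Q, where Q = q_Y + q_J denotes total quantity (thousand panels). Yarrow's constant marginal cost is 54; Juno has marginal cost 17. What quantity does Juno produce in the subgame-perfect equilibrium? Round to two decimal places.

The follower Juno best-responds to any q_Y: π_J = (281 - 2Q)q_J - 17q_J.
Follower FOC: 264 - 2q_Y - 4q_J = 0, so q_J(q_Y) = (264 - 2q_Y)/4.
Yarrow substitutes q_J(q_Y) into its own profit: π_Y = q_Y(281 - 2q_Y - (264 - 2q_Y)/2) - 54q_Y = (149 - q_Y)q_Y - 54q_Y.
Leader FOC: 95 - 2q_Y = 0, so q_Y = 95/2.
Then q_J = (264 - 2·(95/2))/4 = 169/4.

42.25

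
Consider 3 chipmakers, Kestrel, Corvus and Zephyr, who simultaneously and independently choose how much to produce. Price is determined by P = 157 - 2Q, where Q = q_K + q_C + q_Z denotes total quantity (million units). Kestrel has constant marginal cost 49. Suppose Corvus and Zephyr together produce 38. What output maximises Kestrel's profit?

With rivals' combined output fixed at 38, Kestrel's profit is π_K = (157 - 2·38 - 2q_K)q_K - (49q_K) = (81 - 2q_K)q_K - (49q_K).
∂π_K/∂q_K = 32 - 4q_K = 0, so q_K = 8.

8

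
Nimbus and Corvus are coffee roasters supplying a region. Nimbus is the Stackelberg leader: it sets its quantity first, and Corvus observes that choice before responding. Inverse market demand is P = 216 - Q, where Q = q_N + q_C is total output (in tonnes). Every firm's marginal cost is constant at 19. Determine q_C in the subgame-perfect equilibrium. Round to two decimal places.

Solve by backward induction. Given q_N, the follower Corvus maximises π_C = (216 - q_N - q_C)q_C - 19q_C.
Follower FOC: 197 - q_N - 2q_C = 0, so q_C(q_N) = (197 - q_N)/2.
The leader anticipates this reaction. Substituting into P = 216 - Q gives P = 235/2 - (1/2)q_N, so π_N = (235/2 - (1/2)q_N)q_N - 19q_N.
Maximising: ∂π_N/∂q_N = 197/2 - q_N = 0, giving q_N = 197/2.
Then q_C = (197 - 197/2)/2 = 197/4.

49.25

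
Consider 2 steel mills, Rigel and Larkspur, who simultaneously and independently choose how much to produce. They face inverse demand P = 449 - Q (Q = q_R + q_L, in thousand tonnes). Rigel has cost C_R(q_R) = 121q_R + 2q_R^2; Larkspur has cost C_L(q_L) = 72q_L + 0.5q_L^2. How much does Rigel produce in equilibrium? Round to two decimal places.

35.71

Rigel's profit: π_R = (449 - Q)q_R - (121q_R + 2q_R²). Setting ∂π_R/∂q_R = 0: 328 - 6q_R - (q_L) = 0.
Larkspur's profit: π_L = (449 - Q)q_L - (72q_L + (1/2)q_L²). Setting ∂π_L/∂q_L = 0: 377 - 3q_L - (q_R) = 0.
So q_R = (328 - q_L)/6 and q_L = (377 - q_R)/3.
Substituting one into the other gives q_R = 607/17 and q_L = 1934/17.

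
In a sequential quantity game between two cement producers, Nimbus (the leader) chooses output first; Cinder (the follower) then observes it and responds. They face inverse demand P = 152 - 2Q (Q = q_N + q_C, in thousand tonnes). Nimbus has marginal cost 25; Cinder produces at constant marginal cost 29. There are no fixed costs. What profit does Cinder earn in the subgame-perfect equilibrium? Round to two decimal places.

Solve by backward induction. Given q_N, the follower Cinder maximises π_C = (152 - 2q_N - 2q_C)q_C - 29q_C.
Follower FOC: 123 - 2q_N - 4q_C = 0, so q_C(q_N) = (123 - 2q_N)/4.
The leader anticipates this reaction. Substituting into P = 152 - 2Q gives P = 181/2 - q_N, so π_N = (181/2 - q_N)q_N - 25q_N.
Leader FOC: 131/2 - 2q_N = 0, so q_N = 131/4.
Then q_C = (123 - 2·(131/4))/4 = 115/8.
Price P = 152 - 2·(377/8) = 231/4.
Cinder's profit: (231/4 - 29)·(115/8) = 413.2813.

413.28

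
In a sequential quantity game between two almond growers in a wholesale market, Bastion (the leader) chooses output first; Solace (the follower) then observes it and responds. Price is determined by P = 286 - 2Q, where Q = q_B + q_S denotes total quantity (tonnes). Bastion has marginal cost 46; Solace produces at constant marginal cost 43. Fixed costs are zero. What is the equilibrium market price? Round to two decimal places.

105.25

Solve by backward induction. Given q_B, the follower Solace maximises π_S = (286 - 2q_B - 2q_S)q_S - 43q_S.
Setting the follower's marginal profit to zero, 243 - 2q_B - 4q_S = 0, i.e. q_S = (243 - 2q_B)/4.
The leader anticipates this reaction. Substituting into P = 286 - 2Q gives P = 329/2 - q_B, so π_B = (329/2 - q_B)q_B - 46q_B.
The leader's first-order condition 237/2 - 2q_B = 0 yields q_B = 237/4.
Then q_S = (243 - 2·(237/4))/4 = 249/8.
Total output Q = 723/8, so price P = 286 - 2·(723/8) = 421/4.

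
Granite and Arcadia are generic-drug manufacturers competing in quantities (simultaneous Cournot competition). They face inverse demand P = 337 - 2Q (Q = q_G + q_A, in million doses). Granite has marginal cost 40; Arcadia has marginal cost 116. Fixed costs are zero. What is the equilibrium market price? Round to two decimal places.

Granite's profit: π_G = (337 - 2Q)q_G - (40q_G). Setting ∂π_G/∂q_G = 0: 297 - 4q_G - 2(q_A) = 0.
Arcadia's profit: π_A = (337 - 2Q)q_A - (116q_A). Setting ∂π_A/∂q_A = 0: 221 - 4q_A - 2(q_G) = 0.
Best responses: q_G = (297 - 2q_A)/4, q_A = (221 - 2q_G)/4.
Substituting one into the other gives q_G = 373/6 and q_A = 145/6.
Total output Q = 259/3, so price P = 337 - 2·(259/3) = 493/3.

164.33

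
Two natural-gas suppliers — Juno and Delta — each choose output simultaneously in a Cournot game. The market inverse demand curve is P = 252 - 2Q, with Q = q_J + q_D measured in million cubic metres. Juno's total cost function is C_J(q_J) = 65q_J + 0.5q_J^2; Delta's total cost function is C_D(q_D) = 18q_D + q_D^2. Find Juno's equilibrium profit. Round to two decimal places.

1581.79

Juno's profit: π_J = (252 - 2Q)q_J - (65q_J + (1/2)q_J²). Setting ∂π_J/∂q_J = 0: 187 - 5q_J - 2(q_D) = 0.
Delta's first-order condition: 234 - 6q_D - 2(q_J) = 0.
Rearranging gives the reaction functions q_J = (187 - 2q_D)/5 and q_D = (234 - 2q_J)/6.
Substituting one into the other gives q_J = 327/13 and q_D = 398/13.
Price P = 252 - 2·(725/13) = 1826/13.
Juno's profit: (1826/13)·(327/13) - 65·(327/13) - (1/2)(327/13)² = 1581.7899.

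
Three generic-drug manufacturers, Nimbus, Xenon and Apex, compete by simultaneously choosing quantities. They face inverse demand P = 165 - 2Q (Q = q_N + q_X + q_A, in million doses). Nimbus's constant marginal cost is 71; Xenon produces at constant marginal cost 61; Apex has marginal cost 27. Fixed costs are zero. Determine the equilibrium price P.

Nimbus's profit: π_N = (165 - 2Q)q_N - (71q_N). Setting ∂π_N/∂q_N = 0: 94 - 4q_N - 2(q_X + q_A) = 0.
Xenon's profit: π_X = (165 - 2Q)q_X - (61q_X). Setting ∂π_X/∂q_X = 0: 104 - 4q_X - 2(q_N + q_A) = 0.
Apex's first-order condition: 138 - 4q_A - 2(q_N + q_X) = 0.
Summing all 3 equations gives 336 − 8Q = 0, hence Q = 42.
Back-substituting: q_N = (94 − 84)/2 = 5, q_X = (104 − 84)/2 = 10, q_A = (138 − 84)/2 = 27.
Total output Q = 42, so price P = 165 - 2·42 = 81.

81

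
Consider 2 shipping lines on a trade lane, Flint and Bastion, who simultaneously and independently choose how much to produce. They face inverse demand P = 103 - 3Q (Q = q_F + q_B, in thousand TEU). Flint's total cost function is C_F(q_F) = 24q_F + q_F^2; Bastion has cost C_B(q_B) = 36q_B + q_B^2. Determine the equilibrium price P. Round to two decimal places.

Flint's profit: π_F = (103 - 3Q)q_F - (24q_F + q_F²). Setting ∂π_F/∂q_F = 0: 79 - 8q_F - 3(q_B) = 0.
Bastion's first-order condition: 67 - 8q_B - 3(q_F) = 0.
So q_F = (79 - 3q_B)/8 and q_B = (67 - 3q_F)/8.
Substituting one into the other gives q_F = 431/55 and q_B = 299/55.
Total output Q = 146/11, so price P = 103 - 3·(146/11) = 695/11.

63.18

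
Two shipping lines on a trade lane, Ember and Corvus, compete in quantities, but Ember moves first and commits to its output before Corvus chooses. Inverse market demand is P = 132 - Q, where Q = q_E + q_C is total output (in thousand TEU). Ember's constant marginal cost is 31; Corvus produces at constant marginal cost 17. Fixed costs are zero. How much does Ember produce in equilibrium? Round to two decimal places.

Solve by backward induction. Given q_E, the follower Corvus maximises π_C = (132 - q_E - q_C)q_C - 17q_C.
Setting the follower's marginal profit to zero, 115 - q_E - 2q_C = 0, i.e. q_C = (115 - q_E)/2.
The leader anticipates this reaction. Substituting into P = 132 - Q gives P = 149/2 - (1/2)q_E, so π_E = (149/2 - (1/2)q_E)q_E - 31q_E.
The leader's first-order condition 87/2 - q_E = 0 yields q_E = 87/2.
Then q_C = (115 - 87/2)/2 = 143/4.

43.50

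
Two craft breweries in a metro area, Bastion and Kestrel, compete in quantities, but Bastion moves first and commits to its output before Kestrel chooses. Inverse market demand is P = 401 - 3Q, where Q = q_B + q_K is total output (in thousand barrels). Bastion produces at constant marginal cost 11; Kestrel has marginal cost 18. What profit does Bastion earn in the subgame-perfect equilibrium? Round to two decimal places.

6567.04

Solve by backward induction. Given q_B, the follower Kestrel maximises π_K = (401 - 3q_B - 3q_K)q_K - 18q_K.
∂π_K/∂q_K = 383 - 3q_B - 6q_K = 0 gives the reaction function q_K = (383 - 3q_B)/6.
Bastion substitutes q_K(q_B) into its own profit: π_B = q_B(401 - 3q_B - (383 - 3q_B)/2) - 11q_B = (419/2 - (3/2)q_B)q_B - 11q_B.
The leader's first-order condition 397/2 - 3q_B = 0 yields q_B = 397/6.
Then q_K = (383 - 3·(397/6))/6 = 123/4.
Price P = 401 - 3·(1163/12) = 441/4.
Bastion's profit: (441/4 - 11)·(397/6) = 6567.0417.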